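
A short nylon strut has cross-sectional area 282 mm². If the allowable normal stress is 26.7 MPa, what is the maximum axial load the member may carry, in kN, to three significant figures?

P_max = σ_allow · A = 26.7 · 282 = 7529 N = 7.529 kN.

7.53 kN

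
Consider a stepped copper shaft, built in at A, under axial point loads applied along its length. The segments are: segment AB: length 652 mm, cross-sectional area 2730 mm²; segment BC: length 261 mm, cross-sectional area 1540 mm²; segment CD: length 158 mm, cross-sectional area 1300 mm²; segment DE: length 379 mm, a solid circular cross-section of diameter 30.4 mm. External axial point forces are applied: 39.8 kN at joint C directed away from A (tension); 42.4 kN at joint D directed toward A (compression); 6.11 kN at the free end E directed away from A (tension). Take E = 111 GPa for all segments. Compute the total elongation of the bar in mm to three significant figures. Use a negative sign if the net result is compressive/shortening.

Internal axial forces (sectioning from the free end, tension +): N_DE = 6.11 kN, N_CD = -36.29 kN, N_BC = 3.51 kN, N_AB = 3.51 kN.
A_DE = 725.8 mm².
δ_AB = 3510·652/(2730·111000) = 0.007552 mm
δ_BC = 3510·261/(1540·111000) = 0.005359 mm
δ_CD = -36290·158/(1300·111000) = -0.03974 mm
δ_DE = 6110·379/(725.8·111000) = 0.02874 mm
δ = Σδ_i = 0.001918 mm.

0.00192 mm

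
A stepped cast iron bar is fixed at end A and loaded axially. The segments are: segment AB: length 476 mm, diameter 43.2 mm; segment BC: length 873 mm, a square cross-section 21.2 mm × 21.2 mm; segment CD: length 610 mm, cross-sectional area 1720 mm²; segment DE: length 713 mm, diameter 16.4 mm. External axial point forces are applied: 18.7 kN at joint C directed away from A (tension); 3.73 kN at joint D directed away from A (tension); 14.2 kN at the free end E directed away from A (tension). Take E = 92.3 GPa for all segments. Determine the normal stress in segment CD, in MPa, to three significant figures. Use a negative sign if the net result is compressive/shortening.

10.4 MPa

Internal axial forces (sectioning from the free end, tension +): N_DE = 14.2 kN, N_CD = 17.93 kN, N_BC = 36.63 kN, N_AB = 36.63 kN.
σ_CD = N_CD/A_CD = 17930/1720 = 10.42 MPa.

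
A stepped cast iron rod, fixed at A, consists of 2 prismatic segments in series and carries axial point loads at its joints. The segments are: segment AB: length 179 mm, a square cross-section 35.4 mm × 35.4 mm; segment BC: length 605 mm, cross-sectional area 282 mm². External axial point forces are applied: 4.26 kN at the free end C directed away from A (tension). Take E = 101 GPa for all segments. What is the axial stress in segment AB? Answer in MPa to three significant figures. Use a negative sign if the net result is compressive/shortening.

Internal axial forces (sectioning from the free end, tension +): N_BC = 4.26 kN, N_AB = 4.26 kN.
A_AB = 1253 mm².
σ_AB = N_AB/A_AB = 4260/1253 = 3.399 MPa.

3.40 MPa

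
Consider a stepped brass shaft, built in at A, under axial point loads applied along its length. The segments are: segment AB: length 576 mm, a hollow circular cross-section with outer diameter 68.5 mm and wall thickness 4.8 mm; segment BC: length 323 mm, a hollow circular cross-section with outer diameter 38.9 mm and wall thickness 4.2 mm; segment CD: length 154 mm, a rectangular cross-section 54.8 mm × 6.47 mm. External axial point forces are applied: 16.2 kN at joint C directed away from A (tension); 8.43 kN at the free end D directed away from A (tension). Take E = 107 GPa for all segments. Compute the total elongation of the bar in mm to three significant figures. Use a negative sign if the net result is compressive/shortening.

0.335 mm

Internal axial forces (sectioning from the free end, tension +): N_CD = 8.43 kN, N_BC = 24.63 kN, N_AB = 24.63 kN.
A_AB = 960.6 mm².
A_BC = 457.9 mm².
A_CD = 354.6 mm².
δ_AB = 24630·576/(960.6·107000) = 0.138 mm
δ_BC = 24630·323/(457.9·107000) = 0.1624 mm
δ_CD = 8430·154/(354.6·107000) = 0.03422 mm
δ = Σδ_i = 0.3346 mm.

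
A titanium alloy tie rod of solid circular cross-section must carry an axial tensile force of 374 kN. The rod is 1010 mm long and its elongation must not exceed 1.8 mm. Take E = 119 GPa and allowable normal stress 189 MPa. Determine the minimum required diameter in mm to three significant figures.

50.2 mm

Required area A ≥ P/σ_allow = 374000/189 = 1979 mm².
For a solid circular section, d ≥ √(4A/π) = 50.19 mm.
Elongation limit: A ≥ PL/(Eδ_allow) = 374000·1010/(119000·1.8) = 1763 mm² ⇒ d ≥ 47.39 mm.
The stress limit governs.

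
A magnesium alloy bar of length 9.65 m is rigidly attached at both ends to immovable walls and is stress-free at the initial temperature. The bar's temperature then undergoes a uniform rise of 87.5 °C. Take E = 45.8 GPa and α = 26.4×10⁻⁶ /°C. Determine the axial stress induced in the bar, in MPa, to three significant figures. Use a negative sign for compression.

Free thermal expansion αLΔT = 26.4e-6 · 9650 · 87.5 = 22.29 mm.
The walls impose strain ε = −(22.29)/9650 = -2.3100e-03; σ = Eε = 45800 · -2.3100e-03 = -105.8 MPa.

-106 MPa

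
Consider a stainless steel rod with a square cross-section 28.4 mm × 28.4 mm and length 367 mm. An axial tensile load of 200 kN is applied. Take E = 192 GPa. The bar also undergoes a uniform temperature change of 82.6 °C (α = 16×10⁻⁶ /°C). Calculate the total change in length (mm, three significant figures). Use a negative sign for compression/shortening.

0.959 mm

A = 806.6 mm².
δ_mech = NL/(AE) = 200000·367/(806.6·192000) = 0.474 mm.
δ_thermal = αLΔT = 16e-6·367·82.6 = 0.485 mm.
δ = δ_mech + δ_thermal = 0.959 mm.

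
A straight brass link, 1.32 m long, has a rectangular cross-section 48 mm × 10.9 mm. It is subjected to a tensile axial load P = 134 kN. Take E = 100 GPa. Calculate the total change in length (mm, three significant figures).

3.38 mm

A = 523.2 mm².
δ_mech = NL/(AE) = 134000·1320/(523.2·100000) = 3.381 mm.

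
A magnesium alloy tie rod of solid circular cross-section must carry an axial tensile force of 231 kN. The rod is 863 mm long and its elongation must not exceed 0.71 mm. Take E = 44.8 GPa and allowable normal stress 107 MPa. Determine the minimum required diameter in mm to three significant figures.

89.3 mm

Required area A ≥ P/σ_allow = 231000/107 = 2159 mm².
For a solid circular section, d ≥ √(4A/π) = 52.43 mm.
Elongation limit: A ≥ PL/(Eδ_allow) = 231000·863/(44800·0.71) = 6267 mm² ⇒ d ≥ 89.33 mm.
The elongation limit governs.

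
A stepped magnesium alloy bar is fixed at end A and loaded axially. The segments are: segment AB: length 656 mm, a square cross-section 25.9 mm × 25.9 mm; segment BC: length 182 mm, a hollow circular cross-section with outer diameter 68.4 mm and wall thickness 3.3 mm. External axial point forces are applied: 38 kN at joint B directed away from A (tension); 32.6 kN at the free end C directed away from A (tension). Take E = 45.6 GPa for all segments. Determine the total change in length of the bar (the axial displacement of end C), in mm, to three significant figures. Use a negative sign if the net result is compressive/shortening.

1.71 mm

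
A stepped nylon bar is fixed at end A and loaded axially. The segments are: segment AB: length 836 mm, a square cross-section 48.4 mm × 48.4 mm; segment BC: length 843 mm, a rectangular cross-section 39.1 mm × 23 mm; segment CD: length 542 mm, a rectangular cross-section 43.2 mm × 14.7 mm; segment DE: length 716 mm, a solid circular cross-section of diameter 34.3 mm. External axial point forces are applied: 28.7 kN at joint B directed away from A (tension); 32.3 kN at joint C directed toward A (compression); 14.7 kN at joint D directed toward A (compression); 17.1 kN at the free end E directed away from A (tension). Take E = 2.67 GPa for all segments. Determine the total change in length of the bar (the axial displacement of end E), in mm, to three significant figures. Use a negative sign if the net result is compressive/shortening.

-4.93 mm

Internal axial forces (sectioning from the free end, tension +): N_DE = 17.1 kN, N_CD = 2.4 kN, N_BC = -29.9 kN, N_AB = -1.2 kN.
A_AB = 2343 mm².
A_BC = 899.3 mm².
A_CD = 635 mm².
A_DE = 924 mm².
δ_AB = -1200·836/(2343·2670) = -0.1604 mm
δ_BC = -29900·843/(899.3·2670) = -10.5 mm
δ_CD = 2400·542/(635·2670) = 0.7672 mm
δ_DE = 17100·716/(924·2670) = 4.963 mm
δ = Σδ_i = -4.928 mm.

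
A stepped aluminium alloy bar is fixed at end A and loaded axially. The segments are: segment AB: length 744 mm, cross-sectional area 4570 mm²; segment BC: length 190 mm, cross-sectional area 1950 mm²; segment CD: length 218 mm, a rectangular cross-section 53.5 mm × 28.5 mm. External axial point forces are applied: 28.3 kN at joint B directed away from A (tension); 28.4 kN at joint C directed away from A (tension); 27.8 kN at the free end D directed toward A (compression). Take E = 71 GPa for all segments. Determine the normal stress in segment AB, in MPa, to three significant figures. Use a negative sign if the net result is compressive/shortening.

6.32 MPa

Internal axial forces (sectioning from the free end, tension +): N_CD = -27.8 kN, N_BC = 0.6 kN, N_AB = 28.9 kN.
σ_AB = N_AB/A_AB = 28900/4570 = 6.324 MPa.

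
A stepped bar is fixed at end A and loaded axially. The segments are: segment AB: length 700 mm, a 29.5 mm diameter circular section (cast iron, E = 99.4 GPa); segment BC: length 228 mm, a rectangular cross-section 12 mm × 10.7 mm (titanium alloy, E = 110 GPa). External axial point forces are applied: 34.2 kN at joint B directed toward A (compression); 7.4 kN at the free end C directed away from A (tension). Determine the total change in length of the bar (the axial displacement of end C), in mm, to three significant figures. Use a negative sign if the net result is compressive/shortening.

Internal axial forces (sectioning from the free end, tension +): N_BC = 7.4 kN, N_AB = -26.8 kN.
A_AB = 683.5 mm².
A_BC = 128.4 mm².
δ_AB = -26800·700/(683.5·99400) = -0.2761 mm
δ_BC = 7400·228/(128.4·110000) = 0.1195 mm
δ = Σδ_i = -0.1567 mm.

-0.157 mm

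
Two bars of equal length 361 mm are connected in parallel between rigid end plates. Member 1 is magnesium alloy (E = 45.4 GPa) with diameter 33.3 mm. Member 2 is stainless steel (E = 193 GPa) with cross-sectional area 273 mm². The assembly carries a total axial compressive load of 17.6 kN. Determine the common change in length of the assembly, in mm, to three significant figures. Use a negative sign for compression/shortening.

A_1 = 870.9 mm².
Equal strain + equilibrium ⇒ each member carries load in proportion to AE: A₁E₁ = 39540000 N, A₂E₂ = 52690000 N, ΣAE = 92230000 N.
δ = PL/ΣAE = -17600·361/92230000 = -0.06889 mm.

-0.0689 mm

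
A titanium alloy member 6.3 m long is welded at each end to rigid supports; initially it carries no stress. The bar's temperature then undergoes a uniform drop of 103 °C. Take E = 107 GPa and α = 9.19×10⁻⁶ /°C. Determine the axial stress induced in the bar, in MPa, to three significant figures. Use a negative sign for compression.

101 MPa

Free thermal expansion αLΔT = 9.19e-6 · 6300 · -103 = -5.963 mm.
The walls impose strain ε = −(-5.963)/6300 = 9.4657e-04; σ = Eε = 107000 · 9.4657e-04 = 101.3 MPa.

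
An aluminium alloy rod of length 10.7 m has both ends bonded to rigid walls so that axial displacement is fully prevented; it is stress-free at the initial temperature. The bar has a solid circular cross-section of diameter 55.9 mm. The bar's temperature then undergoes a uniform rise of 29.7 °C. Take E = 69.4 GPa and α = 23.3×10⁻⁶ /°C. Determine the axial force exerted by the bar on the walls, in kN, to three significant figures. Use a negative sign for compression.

Free thermal expansion αLΔT = 23.3e-6 · 10700 · 29.7 = 7.405 mm.
The walls impose strain ε = −(7.405)/10700 = -6.9201e-04; σ = Eε = 69400 · -6.9201e-04 = -48.03 MPa.
Wall reaction R = σ·A = -48.03·2454 = -117900 N = -117.9 kN.

-118 kN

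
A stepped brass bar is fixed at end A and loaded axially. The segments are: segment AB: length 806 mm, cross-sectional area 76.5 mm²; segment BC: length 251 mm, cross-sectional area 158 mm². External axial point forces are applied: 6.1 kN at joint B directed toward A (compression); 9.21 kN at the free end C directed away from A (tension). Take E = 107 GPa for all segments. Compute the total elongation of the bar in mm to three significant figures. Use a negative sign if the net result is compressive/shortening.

0.443 mm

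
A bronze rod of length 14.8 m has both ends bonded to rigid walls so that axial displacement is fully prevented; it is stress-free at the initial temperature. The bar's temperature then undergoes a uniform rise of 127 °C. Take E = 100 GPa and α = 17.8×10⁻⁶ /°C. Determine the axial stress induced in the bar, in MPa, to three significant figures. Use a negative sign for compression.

-226 MPa

Free thermal expansion αLΔT = 17.8e-6 · 14800 · 127 = 33.46 mm.
The walls impose strain ε = −(33.46)/14800 = -2.2606e-03; σ = Eε = 100000 · -2.2606e-03 = -226.1 MPa.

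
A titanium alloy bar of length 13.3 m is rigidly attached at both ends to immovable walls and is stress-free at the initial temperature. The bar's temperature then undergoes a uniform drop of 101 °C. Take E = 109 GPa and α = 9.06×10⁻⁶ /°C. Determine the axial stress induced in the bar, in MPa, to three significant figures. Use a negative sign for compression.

99.7 MPa

Free thermal expansion αLΔT = 9.06e-6 · 13300 · -101 = -12.17 mm.
The walls impose strain ε = −(-12.17)/13300 = 9.1506e-04; σ = Eε = 109000 · 9.1506e-04 = 99.74 MPa.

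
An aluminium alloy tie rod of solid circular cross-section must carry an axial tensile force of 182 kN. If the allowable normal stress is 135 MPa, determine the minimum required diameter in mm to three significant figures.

41.4 mm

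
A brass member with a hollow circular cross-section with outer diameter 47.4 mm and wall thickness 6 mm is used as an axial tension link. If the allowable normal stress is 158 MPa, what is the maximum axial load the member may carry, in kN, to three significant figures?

123 kN

A = 780.4 mm².
P_max = σ_allow · A = 158 · 780.4 = 123300 N = 123.3 kN.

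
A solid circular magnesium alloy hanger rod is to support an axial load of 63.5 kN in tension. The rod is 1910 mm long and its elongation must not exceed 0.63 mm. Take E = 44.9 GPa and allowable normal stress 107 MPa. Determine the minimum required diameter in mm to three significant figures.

73.9 mm

Required area A ≥ P/σ_allow = 63500/107 = 593.5 mm².
For a solid circular section, d ≥ √(4A/π) = 27.49 mm.
Elongation limit: A ≥ PL/(Eδ_allow) = 63500·1910/(44900·0.63) = 4288 mm² ⇒ d ≥ 73.89 mm.
The elongation limit governs.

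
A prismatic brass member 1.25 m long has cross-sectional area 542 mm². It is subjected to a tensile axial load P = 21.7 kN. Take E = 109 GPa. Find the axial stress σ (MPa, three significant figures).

σ = N/A = 21700/542 = 40.04 MPa.

40.0 MPa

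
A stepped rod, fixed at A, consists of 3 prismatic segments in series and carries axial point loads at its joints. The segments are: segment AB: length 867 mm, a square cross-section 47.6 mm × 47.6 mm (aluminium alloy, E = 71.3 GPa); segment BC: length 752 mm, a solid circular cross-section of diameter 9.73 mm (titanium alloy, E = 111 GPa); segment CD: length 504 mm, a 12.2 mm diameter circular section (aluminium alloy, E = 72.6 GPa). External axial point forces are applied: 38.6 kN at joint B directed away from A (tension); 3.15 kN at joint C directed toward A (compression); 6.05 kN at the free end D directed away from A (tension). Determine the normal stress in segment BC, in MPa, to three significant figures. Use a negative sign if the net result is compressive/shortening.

Internal axial forces (sectioning from the free end, tension +): N_CD = 6.05 kN, N_BC = 2.9 kN, N_AB = 41.5 kN.
A_BC = 74.36 mm².
σ_BC = N_BC/A_BC = 2900/74.36 = 39 MPa.

39.0 MPa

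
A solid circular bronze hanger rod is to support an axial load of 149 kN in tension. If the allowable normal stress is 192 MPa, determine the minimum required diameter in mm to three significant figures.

31.4 mm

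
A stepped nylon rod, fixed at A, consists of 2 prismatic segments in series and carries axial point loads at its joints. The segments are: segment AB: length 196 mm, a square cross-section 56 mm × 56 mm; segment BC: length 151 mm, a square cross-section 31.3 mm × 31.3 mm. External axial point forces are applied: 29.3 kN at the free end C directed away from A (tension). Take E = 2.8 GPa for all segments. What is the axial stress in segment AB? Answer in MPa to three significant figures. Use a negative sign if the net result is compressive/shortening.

Internal axial forces (sectioning from the free end, tension +): N_BC = 29.3 kN, N_AB = 29.3 kN.
A_AB = 3136 mm².
σ_AB = N_AB/A_AB = 29300/3136 = 9.343 MPa.

9.34 MPa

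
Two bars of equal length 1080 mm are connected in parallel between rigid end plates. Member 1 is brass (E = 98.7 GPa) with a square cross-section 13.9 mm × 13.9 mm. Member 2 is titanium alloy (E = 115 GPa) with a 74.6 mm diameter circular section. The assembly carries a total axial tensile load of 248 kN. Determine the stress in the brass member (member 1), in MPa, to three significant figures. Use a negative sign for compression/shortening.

A_1 = 193.2 mm².
A_2 = 4371 mm².
Equal strain + equilibrium ⇒ each member carries load in proportion to AE: A₁E₁ = 19070000 N, A₂E₂ = 502600000 N, ΣAE = 521700000 N.
σ₁ = P·E₁/ΣAE = 248000·98700/521700000 = 46.92 MPa.

46.9 MPa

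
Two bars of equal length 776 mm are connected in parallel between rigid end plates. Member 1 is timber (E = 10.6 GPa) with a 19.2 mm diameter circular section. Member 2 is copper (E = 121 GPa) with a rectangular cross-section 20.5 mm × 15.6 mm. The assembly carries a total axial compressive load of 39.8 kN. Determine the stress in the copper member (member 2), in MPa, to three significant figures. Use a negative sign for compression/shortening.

-115 MPa

A_1 = 289.5 mm².
A_2 = 319.8 mm².
Equal strain + equilibrium ⇒ each member carries load in proportion to AE: A₁E₁ = 3069000 N, A₂E₂ = 38700000 N, ΣAE = 41760000 N.
σ₂ = P·E₂/ΣAE = -39800·121000/41760000 = -115.3 MPa.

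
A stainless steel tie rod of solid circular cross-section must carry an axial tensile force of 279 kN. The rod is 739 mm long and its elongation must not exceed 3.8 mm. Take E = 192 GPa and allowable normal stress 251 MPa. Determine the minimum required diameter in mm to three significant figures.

37.6 mm

Required area A ≥ P/σ_allow = 279000/251 = 1112 mm².
For a solid circular section, d ≥ √(4A/π) = 37.62 mm.
Elongation limit: A ≥ PL/(Eδ_allow) = 279000·739/(192000·3.8) = 282.6 mm² ⇒ d ≥ 18.97 mm.
The stress limit governs.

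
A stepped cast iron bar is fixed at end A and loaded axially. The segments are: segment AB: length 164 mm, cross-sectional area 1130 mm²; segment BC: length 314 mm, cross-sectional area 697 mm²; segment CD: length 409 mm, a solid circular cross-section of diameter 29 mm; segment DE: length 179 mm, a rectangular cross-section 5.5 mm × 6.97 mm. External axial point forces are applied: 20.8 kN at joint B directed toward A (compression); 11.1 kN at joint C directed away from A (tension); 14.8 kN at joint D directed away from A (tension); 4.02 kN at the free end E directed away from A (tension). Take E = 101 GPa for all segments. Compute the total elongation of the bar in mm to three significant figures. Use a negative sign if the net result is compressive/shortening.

0.448 mm

Internal axial forces (sectioning from the free end, tension +): N_DE = 4.02 kN, N_CD = 18.82 kN, N_BC = 29.92 kN, N_AB = 9.12 kN.
A_CD = 660.5 mm².
A_DE = 38.34 mm².
δ_AB = 9120·164/(1130·101000) = 0.01311 mm
δ_BC = 29920·314/(697·101000) = 0.1335 mm
δ_CD = 18820·409/(660.5·101000) = 0.1154 mm
δ_DE = 4020·179/(38.34·101000) = 0.1858 mm
δ = Σδ_i = 0.4478 mm.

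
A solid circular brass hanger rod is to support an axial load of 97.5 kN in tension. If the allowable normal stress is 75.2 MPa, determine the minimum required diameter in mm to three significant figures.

40.6 mm

Required area A ≥ P/σ_allow = 97500/75.2 = 1297 mm².
For a solid circular section, d ≥ √(4A/π) = 40.63 mm.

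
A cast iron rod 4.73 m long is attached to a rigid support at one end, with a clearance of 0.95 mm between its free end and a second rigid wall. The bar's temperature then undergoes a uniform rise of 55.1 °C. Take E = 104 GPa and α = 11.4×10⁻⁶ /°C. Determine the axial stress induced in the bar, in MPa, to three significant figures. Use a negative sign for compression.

Free thermal expansion αLΔT = 11.4e-6 · 4730 · 55.1 = 2.971 mm.
The walls engage after the gap closes; constrained expansion = 2.971 − 0.95 = 2.021 mm.
The walls impose strain ε = −(2.021)/4730 = -4.2729e-04; σ = Eε = 104000 · -4.2729e-04 = -44.44 MPa.

-44.4 MPa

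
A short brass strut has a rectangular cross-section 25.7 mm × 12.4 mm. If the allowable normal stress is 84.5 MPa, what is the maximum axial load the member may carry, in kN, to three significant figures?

26.9 kN

A = 318.7 mm².
P_max = σ_allow · A = 84.5 · 318.7 = 26930 N = 26.93 kN.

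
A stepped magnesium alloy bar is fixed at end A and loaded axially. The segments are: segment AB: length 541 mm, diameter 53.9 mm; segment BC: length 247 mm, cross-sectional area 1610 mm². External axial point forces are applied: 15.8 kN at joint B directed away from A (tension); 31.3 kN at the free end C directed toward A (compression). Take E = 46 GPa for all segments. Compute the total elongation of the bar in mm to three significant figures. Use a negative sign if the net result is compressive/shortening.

-0.184 mm

Internal axial forces (sectioning from the free end, tension +): N_BC = -31.3 kN, N_AB = -15.5 kN.
A_AB = 2282 mm².
δ_AB = -15500·541/(2282·46000) = -0.07989 mm
δ_BC = -31300·247/(1610·46000) = -0.1044 mm
δ = Σδ_i = -0.1843 mm.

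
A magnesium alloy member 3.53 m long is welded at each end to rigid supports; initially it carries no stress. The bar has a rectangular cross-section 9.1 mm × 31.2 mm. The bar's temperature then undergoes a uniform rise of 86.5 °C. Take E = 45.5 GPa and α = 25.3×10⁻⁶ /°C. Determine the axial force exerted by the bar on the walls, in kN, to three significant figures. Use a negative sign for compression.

Free thermal expansion αLΔT = 25.3e-6 · 3530 · 86.5 = 7.725 mm.
The walls impose strain ε = −(7.725)/3530 = -2.1884e-03; σ = Eε = 45500 · -2.1884e-03 = -99.57 MPa.
Wall reaction R = σ·A = -99.57·283.9 = -28270 N = -28.27 kN.

-28.3 kN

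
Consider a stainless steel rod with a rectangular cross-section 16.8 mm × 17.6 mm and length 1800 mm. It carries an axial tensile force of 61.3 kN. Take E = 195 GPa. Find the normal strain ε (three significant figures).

0.00106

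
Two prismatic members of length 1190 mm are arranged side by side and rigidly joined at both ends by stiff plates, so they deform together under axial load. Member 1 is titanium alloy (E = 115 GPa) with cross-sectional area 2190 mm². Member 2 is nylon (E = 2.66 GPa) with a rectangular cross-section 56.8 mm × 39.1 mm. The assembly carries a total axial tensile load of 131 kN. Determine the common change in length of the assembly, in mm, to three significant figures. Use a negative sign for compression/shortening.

0.605 mm

A_2 = 2221 mm².
Equal strain + equilibrium ⇒ each member carries load in proportion to AE: A₁E₁ = 251800000 N, A₂E₂ = 5908000 N, ΣAE = 257800000 N.
δ = PL/ΣAE = 131000·1190/257800000 = 0.6048 mm.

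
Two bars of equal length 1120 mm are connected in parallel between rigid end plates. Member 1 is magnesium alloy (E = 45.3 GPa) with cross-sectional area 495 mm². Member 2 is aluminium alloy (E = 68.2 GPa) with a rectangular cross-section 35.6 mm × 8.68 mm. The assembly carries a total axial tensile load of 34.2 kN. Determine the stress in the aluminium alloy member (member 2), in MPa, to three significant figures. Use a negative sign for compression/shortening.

A_2 = 309 mm².
Equal strain + equilibrium ⇒ each member carries load in proportion to AE: A₁E₁ = 22420000 N, A₂E₂ = 21070000 N, ΣAE = 43500000 N.
σ₂ = P·E₂/ΣAE = 34200·68200/43500000 = 53.62 MPa.

53.6 MPa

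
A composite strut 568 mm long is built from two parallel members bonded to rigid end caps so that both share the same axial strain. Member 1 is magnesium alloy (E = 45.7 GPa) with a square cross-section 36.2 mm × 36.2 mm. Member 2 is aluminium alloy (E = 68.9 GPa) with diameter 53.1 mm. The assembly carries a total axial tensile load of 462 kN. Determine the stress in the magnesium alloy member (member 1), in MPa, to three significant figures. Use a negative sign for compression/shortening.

99.4 MPa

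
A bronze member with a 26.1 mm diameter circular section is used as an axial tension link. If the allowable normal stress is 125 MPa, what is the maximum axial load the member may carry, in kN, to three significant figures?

66.9 kN

A = 535 mm².
P_max = σ_allow · A = 125 · 535 = 66880 N = 66.88 kN.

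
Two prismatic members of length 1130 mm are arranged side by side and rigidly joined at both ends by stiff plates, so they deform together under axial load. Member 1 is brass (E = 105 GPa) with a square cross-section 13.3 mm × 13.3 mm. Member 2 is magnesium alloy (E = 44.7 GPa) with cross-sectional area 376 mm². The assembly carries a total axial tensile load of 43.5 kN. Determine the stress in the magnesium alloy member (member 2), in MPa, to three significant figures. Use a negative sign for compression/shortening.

55.0 MPa

A_1 = 176.9 mm².
Equal strain + equilibrium ⇒ each member carries load in proportion to AE: A₁E₁ = 18570000 N, A₂E₂ = 16810000 N, ΣAE = 35380000 N.
σ₂ = P·E₂/ΣAE = 43500·44700/35380000 = 54.96 MPa.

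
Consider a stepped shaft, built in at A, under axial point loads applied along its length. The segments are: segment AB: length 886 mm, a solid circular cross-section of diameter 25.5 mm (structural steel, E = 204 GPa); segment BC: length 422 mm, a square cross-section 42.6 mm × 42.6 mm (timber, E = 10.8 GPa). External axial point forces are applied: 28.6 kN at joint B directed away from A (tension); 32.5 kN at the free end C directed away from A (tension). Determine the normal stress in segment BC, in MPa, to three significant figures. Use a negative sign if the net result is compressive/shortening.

Internal axial forces (sectioning from the free end, tension +): N_BC = 32.5 kN, N_AB = 61.1 kN.
A_BC = 1815 mm².
σ_BC = N_BC/A_BC = 32500/1815 = 17.91 MPa.

17.9 MPa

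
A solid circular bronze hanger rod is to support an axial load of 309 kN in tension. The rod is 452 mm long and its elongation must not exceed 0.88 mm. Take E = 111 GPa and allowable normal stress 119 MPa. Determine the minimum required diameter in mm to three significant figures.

57.5 mm

Required area A ≥ P/σ_allow = 309000/119 = 2597 mm².
For a solid circular section, d ≥ √(4A/π) = 57.5 mm.
Elongation limit: A ≥ PL/(Eδ_allow) = 309000·452/(111000·0.88) = 1430 mm² ⇒ d ≥ 42.67 mm.
The stress limit governs.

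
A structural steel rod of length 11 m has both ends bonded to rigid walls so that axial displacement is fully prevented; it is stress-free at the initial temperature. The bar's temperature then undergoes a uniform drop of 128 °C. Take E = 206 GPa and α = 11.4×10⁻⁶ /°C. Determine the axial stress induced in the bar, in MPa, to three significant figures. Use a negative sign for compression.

301 MPa

Free thermal expansion αLΔT = 11.4e-6 · 11000 · -128 = -16.05 mm.
The walls impose strain ε = −(-16.05)/11000 = 1.4592e-03; σ = Eε = 206000 · 1.4592e-03 = 300.6 MPa.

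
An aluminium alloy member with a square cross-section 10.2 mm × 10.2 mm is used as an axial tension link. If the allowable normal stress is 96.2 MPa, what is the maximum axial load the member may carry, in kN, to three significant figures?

A = 104 mm².
P_max = σ_allow · A = 96.2 · 104 = 10010 N = 10.01 kN.

10.0 kN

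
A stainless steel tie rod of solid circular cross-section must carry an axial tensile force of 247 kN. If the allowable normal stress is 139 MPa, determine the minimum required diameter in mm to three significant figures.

Required area A ≥ P/σ_allow = 247000/139 = 1777 mm².
For a solid circular section, d ≥ √(4A/π) = 47.57 mm.

47.6 mm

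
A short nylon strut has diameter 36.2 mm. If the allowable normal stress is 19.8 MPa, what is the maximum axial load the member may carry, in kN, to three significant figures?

A = 1029 mm².
P_max = σ_allow · A = 19.8 · 1029 = 20380 N = 20.38 kN.

20.4 kN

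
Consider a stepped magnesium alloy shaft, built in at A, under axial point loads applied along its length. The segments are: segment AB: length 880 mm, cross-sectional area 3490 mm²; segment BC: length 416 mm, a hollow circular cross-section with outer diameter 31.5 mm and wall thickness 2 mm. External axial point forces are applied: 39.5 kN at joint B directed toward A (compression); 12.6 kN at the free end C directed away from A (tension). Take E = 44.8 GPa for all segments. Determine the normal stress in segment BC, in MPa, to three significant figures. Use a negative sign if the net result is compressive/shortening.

68.0 MPa

Internal axial forces (sectioning from the free end, tension +): N_BC = 12.6 kN, N_AB = -26.9 kN.
A_BC = 185.4 mm².
σ_BC = N_BC/A_BC = 12600/185.4 = 67.98 MPa.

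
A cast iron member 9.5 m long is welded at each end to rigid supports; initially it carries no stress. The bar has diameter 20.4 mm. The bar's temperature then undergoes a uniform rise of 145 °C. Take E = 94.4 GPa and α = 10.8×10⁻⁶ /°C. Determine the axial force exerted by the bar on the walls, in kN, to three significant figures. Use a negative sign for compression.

-48.3 kN

Free thermal expansion αLΔT = 10.8e-6 · 9500 · 145 = 14.88 mm.
The walls impose strain ε = −(14.88)/9500 = -1.5660e-03; σ = Eε = 94400 · -1.5660e-03 = -147.8 MPa.
Wall reaction R = σ·A = -147.8·326.9 = -48320 N = -48.32 kN.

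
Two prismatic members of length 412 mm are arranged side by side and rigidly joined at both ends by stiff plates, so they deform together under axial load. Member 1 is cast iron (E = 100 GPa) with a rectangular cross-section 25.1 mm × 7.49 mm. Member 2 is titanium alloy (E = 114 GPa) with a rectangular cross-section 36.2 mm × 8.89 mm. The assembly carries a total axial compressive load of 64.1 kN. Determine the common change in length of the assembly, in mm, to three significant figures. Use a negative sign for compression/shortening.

-0.476 mm

A_1 = 188 mm².
A_2 = 321.8 mm².
Equal strain + equilibrium ⇒ each member carries load in proportion to AE: A₁E₁ = 18800000 N, A₂E₂ = 36690000 N, ΣAE = 55490000 N.
δ = PL/ΣAE = -64100·412/55490000 = -0.476 mm.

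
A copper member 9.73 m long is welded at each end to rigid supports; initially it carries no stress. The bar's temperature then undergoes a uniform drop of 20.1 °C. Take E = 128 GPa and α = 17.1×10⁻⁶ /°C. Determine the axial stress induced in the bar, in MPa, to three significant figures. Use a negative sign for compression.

Free thermal expansion αLΔT = 17.1e-6 · 9730 · -20.1 = -3.344 mm.
The walls impose strain ε = −(-3.344)/9730 = 3.4371e-04; σ = Eε = 128000 · 3.4371e-04 = 43.99 MPa.

44.0 MPa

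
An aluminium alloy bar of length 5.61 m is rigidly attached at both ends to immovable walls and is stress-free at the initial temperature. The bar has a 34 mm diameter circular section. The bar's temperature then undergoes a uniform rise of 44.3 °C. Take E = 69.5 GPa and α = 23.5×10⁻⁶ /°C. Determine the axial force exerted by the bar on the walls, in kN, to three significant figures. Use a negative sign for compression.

-65.7 kN

Free thermal expansion αLΔT = 23.5e-6 · 5610 · 44.3 = 5.84 mm.
The walls impose strain ε = −(5.84)/5610 = -1.0410e-03; σ = Eε = 69500 · -1.0410e-03 = -72.35 MPa.
Wall reaction R = σ·A = -72.35·907.9 = -65690 N = -65.69 kN.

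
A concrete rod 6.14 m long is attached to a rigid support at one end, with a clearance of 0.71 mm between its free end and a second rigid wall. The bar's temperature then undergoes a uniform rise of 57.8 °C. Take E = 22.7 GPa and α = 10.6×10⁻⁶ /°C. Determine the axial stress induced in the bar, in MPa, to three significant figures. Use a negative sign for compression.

Free thermal expansion αLΔT = 10.6e-6 · 6140 · 57.8 = 3.762 mm.
The walls engage after the gap closes; constrained expansion = 3.762 − 0.71 = 3.052 mm.
The walls impose strain ε = −(3.052)/6140 = -4.9704e-04; σ = Eε = 22700 · -4.9704e-04 = -11.28 MPa.

-11.3 MPa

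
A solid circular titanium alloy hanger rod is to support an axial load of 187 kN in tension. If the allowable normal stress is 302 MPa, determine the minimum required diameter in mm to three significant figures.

Required area A ≥ P/σ_allow = 187000/302 = 619.2 mm².
For a solid circular section, d ≥ √(4A/π) = 28.08 mm.

28.1 mm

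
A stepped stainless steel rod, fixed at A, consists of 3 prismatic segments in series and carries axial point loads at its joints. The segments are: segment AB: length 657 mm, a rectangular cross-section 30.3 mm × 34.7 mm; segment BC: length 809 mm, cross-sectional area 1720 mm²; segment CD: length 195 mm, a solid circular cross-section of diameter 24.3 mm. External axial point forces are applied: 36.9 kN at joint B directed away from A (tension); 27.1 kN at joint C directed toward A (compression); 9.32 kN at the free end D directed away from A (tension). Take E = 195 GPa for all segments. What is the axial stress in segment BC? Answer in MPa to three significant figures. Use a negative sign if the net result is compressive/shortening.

Internal axial forces (sectioning from the free end, tension +): N_CD = 9.32 kN, N_BC = -17.78 kN, N_AB = 19.12 kN.
σ_BC = N_BC/A_BC = -17780/1720 = -10.34 MPa.

-10.3 MPa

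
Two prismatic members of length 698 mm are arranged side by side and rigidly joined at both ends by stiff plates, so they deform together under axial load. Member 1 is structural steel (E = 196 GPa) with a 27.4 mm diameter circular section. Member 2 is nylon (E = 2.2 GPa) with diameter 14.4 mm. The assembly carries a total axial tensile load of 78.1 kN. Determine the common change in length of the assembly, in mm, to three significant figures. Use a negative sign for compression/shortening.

A_1 = 589.6 mm².
A_2 = 162.9 mm².
Equal strain + equilibrium ⇒ each member carries load in proportion to AE: A₁E₁ = 115600000 N, A₂E₂ = 358300 N, ΣAE = 115900000 N.
δ = PL/ΣAE = 78100·698/115900000 = 0.4702 mm.

0.470 mm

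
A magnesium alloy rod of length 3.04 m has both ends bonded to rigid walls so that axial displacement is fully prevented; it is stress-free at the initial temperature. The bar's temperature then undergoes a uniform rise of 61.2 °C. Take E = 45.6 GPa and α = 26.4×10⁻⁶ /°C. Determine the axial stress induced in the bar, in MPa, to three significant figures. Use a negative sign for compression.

-73.7 MPa

Free thermal expansion αLΔT = 26.4e-6 · 3040 · 61.2 = 4.912 mm.
The walls impose strain ε = −(4.912)/3040 = -1.6157e-03; σ = Eε = 45600 · -1.6157e-03 = -73.68 MPa.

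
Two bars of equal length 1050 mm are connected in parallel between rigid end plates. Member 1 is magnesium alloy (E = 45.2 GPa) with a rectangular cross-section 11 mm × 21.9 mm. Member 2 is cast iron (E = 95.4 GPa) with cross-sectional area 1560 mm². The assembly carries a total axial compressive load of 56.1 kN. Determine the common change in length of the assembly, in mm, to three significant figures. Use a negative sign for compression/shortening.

A_1 = 240.9 mm².
Equal strain + equilibrium ⇒ each member carries load in proportion to AE: A₁E₁ = 10890000 N, A₂E₂ = 148800000 N, ΣAE = 159700000 N.
δ = PL/ΣAE = -56100·1050/159700000 = -0.3688 mm.

-0.369 mm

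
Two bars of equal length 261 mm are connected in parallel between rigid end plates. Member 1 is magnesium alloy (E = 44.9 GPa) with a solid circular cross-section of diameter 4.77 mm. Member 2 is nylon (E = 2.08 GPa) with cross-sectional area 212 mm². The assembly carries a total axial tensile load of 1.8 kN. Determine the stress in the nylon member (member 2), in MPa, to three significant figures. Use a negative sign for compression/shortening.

A_1 = 17.87 mm².
Equal strain + equilibrium ⇒ each member carries load in proportion to AE: A₁E₁ = 802400 N, A₂E₂ = 441000 N, ΣAE = 1243000 N.
σ₂ = P·E₂/ΣAE = 1800·2080/1243000 = 3.011 MPa.

3.01 MPa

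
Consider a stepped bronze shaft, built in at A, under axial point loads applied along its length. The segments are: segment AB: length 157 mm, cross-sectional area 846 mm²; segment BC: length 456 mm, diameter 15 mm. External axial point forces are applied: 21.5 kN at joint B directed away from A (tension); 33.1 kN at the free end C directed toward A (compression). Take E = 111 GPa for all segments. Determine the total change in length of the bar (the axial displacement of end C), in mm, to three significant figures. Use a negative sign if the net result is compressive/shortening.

-0.789 mm

Internal axial forces (sectioning from the free end, tension +): N_BC = -33.1 kN, N_AB = -11.6 kN.
A_BC = 176.7 mm².
δ_AB = -11600·157/(846·111000) = -0.01939 mm
δ_BC = -33100·456/(176.7·111000) = -0.7695 mm
δ = Σδ_i = -0.7889 mm.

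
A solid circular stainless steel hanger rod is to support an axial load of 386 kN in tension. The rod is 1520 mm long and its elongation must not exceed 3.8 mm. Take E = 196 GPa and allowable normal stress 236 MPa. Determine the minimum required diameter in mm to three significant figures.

45.6 mm

Required area A ≥ P/σ_allow = 386000/236 = 1636 mm².
For a solid circular section, d ≥ √(4A/π) = 45.63 mm.
Elongation limit: A ≥ PL/(Eδ_allow) = 386000·1520/(196000·3.8) = 787.8 mm² ⇒ d ≥ 31.67 mm.
The stress limit governs.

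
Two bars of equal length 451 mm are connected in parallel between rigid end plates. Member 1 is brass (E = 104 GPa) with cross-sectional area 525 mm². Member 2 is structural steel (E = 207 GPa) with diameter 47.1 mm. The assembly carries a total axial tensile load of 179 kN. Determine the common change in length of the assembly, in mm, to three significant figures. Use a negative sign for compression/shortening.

0.194 mm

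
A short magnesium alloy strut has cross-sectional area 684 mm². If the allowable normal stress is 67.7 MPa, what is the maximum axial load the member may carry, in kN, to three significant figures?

46.3 kN

P_max = σ_allow · A = 67.7 · 684 = 46310 N = 46.31 kN.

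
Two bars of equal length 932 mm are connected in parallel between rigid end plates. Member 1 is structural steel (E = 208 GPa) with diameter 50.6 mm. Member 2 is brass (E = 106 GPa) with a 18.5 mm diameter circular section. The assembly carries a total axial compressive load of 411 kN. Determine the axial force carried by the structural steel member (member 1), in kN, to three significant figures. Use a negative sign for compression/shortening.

A_1 = 2011 mm².
A_2 = 268.8 mm².
Equal strain + equilibrium ⇒ each member carries load in proportion to AE: A₁E₁ = 418300000 N, A₂E₂ = 28490000 N, ΣAE = 446800000 N.
F₁ = P·A₁E₁/ΣAE = -411000·418300000/446800000 = -384800 N.

-385 kN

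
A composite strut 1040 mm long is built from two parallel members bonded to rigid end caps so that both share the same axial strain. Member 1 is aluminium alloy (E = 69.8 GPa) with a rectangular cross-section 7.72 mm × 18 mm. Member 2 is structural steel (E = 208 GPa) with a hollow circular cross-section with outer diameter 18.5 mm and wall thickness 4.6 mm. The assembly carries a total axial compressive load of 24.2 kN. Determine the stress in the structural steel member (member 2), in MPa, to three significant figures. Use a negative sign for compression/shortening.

A_1 = 139 mm².
A_2 = 200.9 mm².
Equal strain + equilibrium ⇒ each member carries load in proportion to AE: A₁E₁ = 9699000 N, A₂E₂ = 41780000 N, ΣAE = 51480000 N.
σ₂ = P·E₂/ΣAE = -24200·208000/51480000 = -97.78 MPa.

-97.8 MPa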